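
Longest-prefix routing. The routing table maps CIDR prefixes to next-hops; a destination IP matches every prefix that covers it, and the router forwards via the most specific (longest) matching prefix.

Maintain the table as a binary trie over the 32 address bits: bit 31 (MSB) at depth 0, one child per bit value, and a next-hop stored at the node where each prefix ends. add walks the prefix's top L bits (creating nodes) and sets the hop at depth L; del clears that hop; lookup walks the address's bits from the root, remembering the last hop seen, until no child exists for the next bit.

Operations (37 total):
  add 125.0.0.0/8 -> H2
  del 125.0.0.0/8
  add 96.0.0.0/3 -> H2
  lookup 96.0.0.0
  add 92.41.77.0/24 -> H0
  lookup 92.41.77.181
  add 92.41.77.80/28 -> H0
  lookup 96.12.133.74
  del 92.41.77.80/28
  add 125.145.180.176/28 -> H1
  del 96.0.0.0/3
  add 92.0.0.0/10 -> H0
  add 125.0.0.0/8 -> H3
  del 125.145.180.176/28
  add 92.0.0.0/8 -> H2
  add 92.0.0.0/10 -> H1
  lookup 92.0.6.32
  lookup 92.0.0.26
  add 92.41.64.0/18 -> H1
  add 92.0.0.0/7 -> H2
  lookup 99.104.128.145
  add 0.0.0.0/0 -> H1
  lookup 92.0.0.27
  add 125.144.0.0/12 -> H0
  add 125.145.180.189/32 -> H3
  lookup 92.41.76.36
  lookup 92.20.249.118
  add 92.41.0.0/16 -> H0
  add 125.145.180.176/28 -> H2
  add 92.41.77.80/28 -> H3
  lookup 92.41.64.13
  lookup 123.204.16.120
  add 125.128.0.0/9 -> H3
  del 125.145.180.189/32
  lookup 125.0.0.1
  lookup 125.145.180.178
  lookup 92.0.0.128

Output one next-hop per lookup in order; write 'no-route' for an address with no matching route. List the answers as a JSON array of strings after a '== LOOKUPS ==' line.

Apply in order:
  add 125.0.0.0/8 -> H2 at depth 8
  del 125.0.0.0/8 (clear depth 8)
  add 96.0.0.0/3 -> H2 at depth 3
  ? 96.0.0.0  path d0:-→d1:-→d2:-→d3:H2  best=H2
  add 92.41.77.0/24 -> H0 at depth 24
  ? 92.41.77.181  path d0:-→d1:-→d2:-→d3:-→d4:-→d5:-→d6:-→d7:-→d8:-→d9:-→d10:-→d11:-→d12:-→d13:-→d14:-→d15:-→d16:-→d17:-→d18:-→d19:-→d20:-→d21:-→d22:-→d23:-→d24:H0  best=H0
  add 92.41.77.80/28 -> H0 at depth 28
  ? 96.12.133.74  path d0:-→d1:-→d2:-→d3:H2  best=H2
  del 92.41.77.80/28 (clear depth 28)
  add 125.145.180.176/28 -> H1 at depth 28
  del 96.0.0.0/3 (clear depth 3)
  add 92.0.0.0/10 -> H0 at depth 10
  add 125.0.0.0/8 -> H3 at depth 8
  del 125.145.180.176/28 (clear depth 28)
  add 92.0.0.0/8 -> H2 at depth 8
  add 92.0.0.0/10 -> H1 at depth 10
  ? 92.0.6.32  path d0:-→d1:-→d2:-→d3:-→d4:-→d5:-→d6:-→d7:-→d8:H2→d9:-→d10:H1  best=H1
  ? 92.0.0.26  path d0:-→d1:-→d2:-→d3:-→d4:-→d5:-→d6:-→d7:-→d8:H2→d9:-→d10:H1  best=H1
  add 92.41.64.0/18 -> H1 at depth 18
  add 92.0.0.0/7 -> H2 at depth 7
  ? 99.104.128.145  path d0:-→d1:-→d2:-→d3:-  best=no-route
  add 0.0.0.0/0 -> H1 at depth 0
  ? 92.0.0.27  path d0:H1→d1:-→d2:-→d3:-→d4:-→d5:-→d6:-→d7:H2→d8:H2→d9:-→d10:H1  best=H1
  add 125.144.0.0/12 -> H0 at depth 12
  add 125.145.180.189/32 -> H3 at depth 32
  ? 92.41.76.36  path d0:H1→d1:-→d2:-→d3:-→d4:-→d5:-→d6:-→d7:H2→d8:H2→d9:-→d10:H1→d11:-→d12:-→d13:-→d14:-→d15:-→d16:-→d17:-→d18:H1→d19:-→d20:-→d21:-→d22:-→d23:-  best=H1
  ? 92.20.249.118  path d0:H1→d1:-→d2:-→d3:-→d4:-→d5:-→d6:-→d7:H2→d8:H2→d9:-→d10:H1  best=H1
  add 92.41.0.0/16 -> H0 at depth 16
  add 125.145.180.176/28 -> H2 at depth 28
  add 92.41.77.80/28 -> H3 at depth 28
  ? 92.41.64.13  path d0:H1→d1:-→d2:-→d3:-→d4:-→d5:-→d6:-→d7:H2→d8:H2→d9:-→d10:H1→d11:-→d12:-→d13:-→d14:-→d15:-→d16:H0→d17:-→d18:H1→d19:-→d20:-  best=H1
  ? 123.204.16.120  path d0:H1→d1:-→d2:-→d3:-→d4:-→d5:-  best=H1
  add 125.128.0.0/9 -> H3 at depth 9
  del 125.145.180.189/32 (clear depth 32)
  ? 125.0.0.1  path d0:H1→d1:-→d2:-→d3:-→d4:-→d5:-→d6:-→d7:-→d8:H3  best=H3
  ? 125.145.180.178  path d0:H1→d1:-→d2:-→d3:-→d4:-→d5:-→d6:-→d7:-→d8:H3→d9:H3→d10:-→d11:-→d12:H0→d13:-→d14:-→d15:-→d16:-→d17:-→d18:-→d19:-→d20:-→d21:-→d22:-→d23:-→d24:-→d25:-→d26:-→d27:-→d28:H2  best=H2
  ? 92.0.0.128  path d0:H1→d1:-→d2:-→d3:-→d4:-→d5:-→d6:-→d7:H2→d8:H2→d9:-→d10:H1  best=H1

== LOOKUPS ==
["H2","H0","H2","H1","H1","no-route","H1","H1","H1","H1","H1","H3","H2","H1"]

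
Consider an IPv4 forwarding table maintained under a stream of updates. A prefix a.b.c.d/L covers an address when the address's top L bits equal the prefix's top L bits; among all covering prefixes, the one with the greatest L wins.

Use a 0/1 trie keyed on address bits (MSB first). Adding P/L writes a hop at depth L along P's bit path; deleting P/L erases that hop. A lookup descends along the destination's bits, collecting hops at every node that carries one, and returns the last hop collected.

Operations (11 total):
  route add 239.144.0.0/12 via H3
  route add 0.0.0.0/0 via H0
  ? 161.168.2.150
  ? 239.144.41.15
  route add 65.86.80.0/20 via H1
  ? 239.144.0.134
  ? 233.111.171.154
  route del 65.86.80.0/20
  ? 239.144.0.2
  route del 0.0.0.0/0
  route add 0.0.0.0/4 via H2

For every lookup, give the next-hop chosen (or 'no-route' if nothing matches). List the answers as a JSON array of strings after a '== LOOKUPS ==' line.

Process each operation:
  add 239.144.0.0/12 -> H3 at depth 12
  add 0.0.0.0/0 -> H0 at depth 0
  ? 161.168.2.150  path d0:H0→d1:-  best=H0
  ? 239.144.41.15  path d0:H0→d1:-→d2:-→d3:-→d4:-→d5:-→d6:-→d7:-→d8:-→d9:-→d10:-→d11:-→d12:H3  best=H3
  add 65.86.80.0/20 -> H1 at depth 20
  ? 239.144.0.134  path d0:H0→d1:-→d2:-→d3:-→d4:-→d5:-→d6:-→d7:-→d8:-→d9:-→d10:-→d11:-→d12:H3  best=H3
  ? 233.111.171.154  path d0:H0→d1:-→d2:-→d3:-→d4:-→d5:-  best=H0
  - 65.86.80.0/20 clear@20
  ? 239.144.0.2  path d0:H0→d1:-→d2:-→d3:-→d4:-→d5:-→d6:-→d7:-→d8:-→d9:-→d10:-→d11:-→d12:H3  best=H3
  - 0.0.0.0/0 clear@0
  add 0.0.0.0/4 -> H2 at depth 4

== LOOKUPS ==
["H0","H3","H3","H0","H3"]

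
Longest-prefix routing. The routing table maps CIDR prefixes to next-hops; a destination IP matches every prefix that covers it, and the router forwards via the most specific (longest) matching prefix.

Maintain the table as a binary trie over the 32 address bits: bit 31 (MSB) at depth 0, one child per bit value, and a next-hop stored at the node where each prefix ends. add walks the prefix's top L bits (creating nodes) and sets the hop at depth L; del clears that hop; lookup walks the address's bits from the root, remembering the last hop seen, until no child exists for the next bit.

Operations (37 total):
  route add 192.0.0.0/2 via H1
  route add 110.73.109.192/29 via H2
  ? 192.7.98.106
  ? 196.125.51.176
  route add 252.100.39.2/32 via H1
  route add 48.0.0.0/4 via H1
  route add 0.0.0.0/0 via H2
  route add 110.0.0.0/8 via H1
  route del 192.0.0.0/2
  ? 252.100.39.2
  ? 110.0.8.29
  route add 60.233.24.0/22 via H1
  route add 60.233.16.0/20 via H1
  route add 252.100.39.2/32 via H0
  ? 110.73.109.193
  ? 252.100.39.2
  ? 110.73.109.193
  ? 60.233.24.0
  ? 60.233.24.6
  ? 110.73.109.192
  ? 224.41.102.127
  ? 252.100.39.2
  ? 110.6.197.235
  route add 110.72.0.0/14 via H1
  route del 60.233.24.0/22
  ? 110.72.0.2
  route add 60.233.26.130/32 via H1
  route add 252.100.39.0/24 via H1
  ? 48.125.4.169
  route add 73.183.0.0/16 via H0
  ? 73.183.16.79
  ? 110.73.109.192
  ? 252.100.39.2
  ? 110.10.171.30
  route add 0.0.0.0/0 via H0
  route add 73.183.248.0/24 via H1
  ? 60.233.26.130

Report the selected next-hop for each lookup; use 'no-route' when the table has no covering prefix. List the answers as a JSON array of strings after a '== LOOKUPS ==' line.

Process each operation:
  + 192.0.0.0/2 (H1) depth=2
  + 110.73.109.192/29 (H2) depth=29
  lookup 192.7.98.106: bits 11 walk d0:-→d1:-→d2:H1 -> H1
  lookup 196.125.51.176: bits 11 walk d0:-→d1:-→d2:H1 -> H1
  + 252.100.39.2/32 (H1) depth=32
  + 48.0.0.0/4 (H1) depth=4
  + 0.0.0.0/0 (H2) depth=0
  + 110.0.0.0/8 (H1) depth=8
  - 192.0.0.0/2 clear@2
  lookup 252.100.39.2: bits 11111100011001000010011100000010 walk d0:H2→d1:-→d2:-→d3:-→d4:-→d5:-→d6:-→d7:-→d8:-→d9:-→d10:-→d11:-→d12:-→d13:-→d14:-→d15:-→d16:-→d17:-→d18:-→d19:-→d20:-→d21:-→d22:-→d23:-→d24:-→d25:-→d26:-→d27:-→d28:-→d29:-→d30:-→d31:-→d32:H1 -> H1
  lookup 110.0.8.29: bits 011011100 walk d0:H2→d1:-→d2:-→d3:-→d4:-→d5:-→d6:-→d7:-→d8:H1→d9:- -> H1
  + 60.233.24.0/22 (H1) depth=22
  + 60.233.16.0/20 (H1) depth=20
  + 252.100.39.2/32 (H0) depth=32
  lookup 110.73.109.193: bits 01101110010010010110110111000 walk d0:H2→d1:-→d2:-→d3:-→d4:-→d5:-→d6:-→d7:-→d8:H1→d9:-→d10:-→d11:-→d12:-→d13:-→d14:-→d15:-→d16:-→d17:-→d18:-→d19:-→d20:-→d21:-→d22:-→d23:-→d24:-→d25:-→d26:-→d27:-→d28:-→d29:H2 -> H2
  lookup 252.100.39.2: bits 11111100011001000010011100000010 walk d0:H2→d1:-→d2:-→d3:-→d4:-→d5:-→d6:-→d7:-→d8:-→d9:-→d10:-→d11:-→d12:-→d13:-→d14:-→d15:-→d16:-→d17:-→d18:-→d19:-→d20:-→d21:-→d22:-→d23:-→d24:-→d25:-→d26:-→d27:-→d28:-→d29:-→d30:-→d31:-→d32:H0 -> H0
  lookup 110.73.109.193: bits 01101110010010010110110111000 walk d0:H2→d1:-→d2:-→d3:-→d4:-→d5:-→d6:-→d7:-→d8:H1→d9:-→d10:-→d11:-→d12:-→d13:-→d14:-→d15:-→d16:-→d17:-→d18:-→d19:-→d20:-→d21:-→d22:-→d23:-→d24:-→d25:-→d26:-→d27:-→d28:-→d29:H2 -> H2
  lookup 60.233.24.0: bits 0011110011101001000110 walk d0:H2→d1:-→d2:-→d3:-→d4:H1→d5:-→d6:-→d7:-→d8:-→d9:-→d10:-→d11:-→d12:-→d13:-→d14:-→d15:-→d16:-→d17:-→d18:-→d19:-→d20:H1→d21:-→d22:H1 -> H1
  lookup 60.233.24.6: bits 0011110011101001000110 walk d0:H2→d1:-→d2:-→d3:-→d4:H1→d5:-→d6:-→d7:-→d8:-→d9:-→d10:-→d11:-→d12:-→d13:-→d14:-→d15:-→d16:-→d17:-→d18:-→d19:-→d20:H1→d21:-→d22:H1 -> H1
  lookup 110.73.109.192: bits 01101110010010010110110111000 walk d0:H2→d1:-→d2:-→d3:-→d4:-→d5:-→d6:-→d7:-→d8:H1→d9:-→d10:-→d11:-→d12:-→d13:-→d14:-→d15:-→d16:-→d17:-→d18:-→d19:-→d20:-→d21:-→d22:-→d23:-→d24:-→d25:-→d26:-→d27:-→d28:-→d29:H2 -> H2
  lookup 224.41.102.127: bits 111 walk d0:H2→d1:-→d2:-→d3:- -> H2
  lookup 252.100.39.2: bits 11111100011001000010011100000010 walk d0:H2→d1:-→d2:-→d3:-→d4:-→d5:-→d6:-→d7:-→d8:-→d9:-→d10:-→d11:-→d12:-→d13:-→d14:-→d15:-→d16:-→d17:-→d18:-→d19:-→d20:-→d21:-→d22:-→d23:-→d24:-→d25:-→d26:-→d27:-→d28:-→d29:-→d30:-→d31:-→d32:H0 -> H0
  lookup 110.6.197.235: bits 011011100 walk d0:H2→d1:-→d2:-→d3:-→d4:-→d5:-→d6:-→d7:-→d8:H1→d9:- -> H1
  + 110.72.0.0/14 (H1) depth=14
  - 60.233.24.0/22 clear@22
  lookup 110.72.0.2: bits 011011100100100 walk d0:H2→d1:-→d2:-→d3:-→d4:-→d5:-→d6:-→d7:-→d8:H1→d9:-→d10:-→d11:-→d12:-→d13:-→d14:H1→d15:- -> H1
  + 60.233.26.130/32 (H1) depth=32
  + 252.100.39.0/24 (H1) depth=24
  lookup 48.125.4.169: bits 0011 walk d0:H2→d1:-→d2:-→d3:-→d4:H1 -> H1
  + 73.183.0.0/16 (H0) depth=16
  lookup 73.183.16.79: bits 0100100110110111 walk d0:H2→d1:-→d2:-→d3:-→d4:-→d5:-→d6:-→d7:-→d8:-→d9:-→d10:-→d11:-→d12:-→d13:-→d14:-→d15:-→d16:H0 -> H0
  lookup 110.73.109.192: bits 01101110010010010110110111000 walk d0:H2→d1:-→d2:-→d3:-→d4:-→d5:-→d6:-→d7:-→d8:H1→d9:-→d10:-→d11:-→d12:-→d13:-→d14:H1→d15:-→d16:-→d17:-→d18:-→d19:-→d20:-→d21:-→d22:-→d23:-→d24:-→d25:-→d26:-→d27:-→d28:-→d29:H2 -> H2
  lookup 252.100.39.2: bits 11111100011001000010011100000010 walk d0:H2→d1:-→d2:-→d3:-→d4:-→d5:-→d6:-→d7:-→d8:-→d9:-→d10:-→d11:-→d12:-→d13:-→d14:-→d15:-→d16:-→d17:-→d18:-→d19:-→d20:-→d21:-→d22:-→d23:-→d24:H1→d25:-→d26:-→d27:-→d28:-→d29:-→d30:-→d31:-→d32:H0 -> H0
  lookup 110.10.171.30: bits 011011100 walk d0:H2→d1:-→d2:-→d3:-→d4:-→d5:-→d6:-→d7:-→d8:H1→d9:- -> H1
  + 0.0.0.0/0 (H0) depth=0
  + 73.183.248.0/24 (H1) depth=24
  lookup 60.233.26.130: bits 00111100111010010001101010000010 walk d0:H0→d1:-→d2:-→d3:-→d4:H1→d5:-→d6:-→d7:-→d8:-→d9:-→d10:-→d11:-→d12:-→d13:-→d14:-→d15:-→d16:-→d17:-→d18:-→d19:-→d20:H1→d21:-→d22:-→d23:-→d24:-→d25:-→d26:-→d27:-→d28:-→d29:-→d30:-→d31:-→d32:H1 -> H1

== LOOKUPS ==
["H1","H1","H1","H1","H2","H0","H2","H1","H1","H2","H2","H0","H1","H1","H1","H0","H2","H0","H1","H1"]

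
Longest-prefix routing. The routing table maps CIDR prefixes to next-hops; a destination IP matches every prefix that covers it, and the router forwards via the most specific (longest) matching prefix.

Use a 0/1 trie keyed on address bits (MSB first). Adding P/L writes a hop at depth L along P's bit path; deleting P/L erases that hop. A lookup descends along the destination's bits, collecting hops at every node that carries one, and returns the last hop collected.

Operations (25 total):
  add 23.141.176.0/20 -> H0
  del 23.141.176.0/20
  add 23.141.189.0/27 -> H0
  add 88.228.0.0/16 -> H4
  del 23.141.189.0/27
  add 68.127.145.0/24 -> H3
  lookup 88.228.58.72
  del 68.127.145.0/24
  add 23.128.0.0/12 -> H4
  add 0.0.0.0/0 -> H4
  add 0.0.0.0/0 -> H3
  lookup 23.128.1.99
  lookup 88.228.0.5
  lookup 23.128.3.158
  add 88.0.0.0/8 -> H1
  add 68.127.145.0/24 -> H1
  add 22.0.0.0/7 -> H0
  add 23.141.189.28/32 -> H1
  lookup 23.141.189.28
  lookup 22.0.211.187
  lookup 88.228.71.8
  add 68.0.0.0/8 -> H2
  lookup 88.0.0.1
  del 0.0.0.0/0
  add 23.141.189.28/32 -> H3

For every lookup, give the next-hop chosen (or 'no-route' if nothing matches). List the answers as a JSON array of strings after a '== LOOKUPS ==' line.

Trace:
  add 23.141.176.0/20 -> H0 at depth 20
  del 23.141.176.0/20 (clear depth 20)
  add 23.141.189.0/27 -> H0 at depth 27
  add 88.228.0.0/16 -> H4 at depth 16
  del 23.141.189.0/27 (clear depth 27)
  add 68.127.145.0/24 -> H3 at depth 24
  ? 88.228.58.72  path d0:-→d1:-→d2:-→d3:-→d4:-→d5:-→d6:-→d7:-→d8:-→d9:-→d10:-→d11:-→d12:-→d13:-→d14:-→d15:-→d16:H4  best=H4
  del 68.127.145.0/24 (clear depth 24)
  add 23.128.0.0/12 -> H4 at depth 12
  add 0.0.0.0/0 -> H4 at depth 0
  add 0.0.0.0/0 -> H3 at depth 0
  ? 23.128.1.99  path d0:H3→d1:-→d2:-→d3:-→d4:-→d5:-→d6:-→d7:-→d8:-→d9:-→d10:-→d11:-→d12:H4  best=H4
  ? 88.228.0.5  path d0:H3→d1:-→d2:-→d3:-→d4:-→d5:-→d6:-→d7:-→d8:-→d9:-→d10:-→d11:-→d12:-→d13:-→d14:-→d15:-→d16:H4  best=H4
  ? 23.128.3.158  path d0:H3→d1:-→d2:-→d3:-→d4:-→d5:-→d6:-→d7:-→d8:-→d9:-→d10:-→d11:-→d12:H4  best=H4
  add 88.0.0.0/8 -> H1 at depth 8
  add 68.127.145.0/24 -> H1 at depth 24
  add 22.0.0.0/7 -> H0 at depth 7
  add 23.141.189.28/32 -> H1 at depth 32
  ? 23.141.189.28  path d0:H3→d1:-→d2:-→d3:-→d4:-→d5:-→d6:-→d7:H0→d8:-→d9:-→d10:-→d11:-→d12:H4→d13:-→d14:-→d15:-→d16:-→d17:-→d18:-→d19:-→d20:-→d21:-→d22:-→d23:-→d24:-→d25:-→d26:-→d27:-→d28:-→d29:-→d30:-→d31:-→d32:H1  best=H1
  ? 22.0.211.187  path d0:H3→d1:-→d2:-→d3:-→d4:-→d5:-→d6:-→d7:H0  best=H0
  ? 88.228.71.8  path d0:H3→d1:-→d2:-→d3:-→d4:-→d5:-→d6:-→d7:-→d8:H1→d9:-→d10:-→d11:-→d12:-→d13:-→d14:-→d15:-→d16:H4  best=H4
  add 68.0.0.0/8 -> H2 at depth 8
  ? 88.0.0.1  path d0:H3→d1:-→d2:-→d3:-→d4:-→d5:-→d6:-→d7:-→d8:H1  best=H1
  del 0.0.0.0/0 (clear depth 0)
  add 23.141.189.28/32 -> H3 at depth 32

== LOOKUPS ==
["H4","H4","H4","H4","H1","H0","H4","H1"]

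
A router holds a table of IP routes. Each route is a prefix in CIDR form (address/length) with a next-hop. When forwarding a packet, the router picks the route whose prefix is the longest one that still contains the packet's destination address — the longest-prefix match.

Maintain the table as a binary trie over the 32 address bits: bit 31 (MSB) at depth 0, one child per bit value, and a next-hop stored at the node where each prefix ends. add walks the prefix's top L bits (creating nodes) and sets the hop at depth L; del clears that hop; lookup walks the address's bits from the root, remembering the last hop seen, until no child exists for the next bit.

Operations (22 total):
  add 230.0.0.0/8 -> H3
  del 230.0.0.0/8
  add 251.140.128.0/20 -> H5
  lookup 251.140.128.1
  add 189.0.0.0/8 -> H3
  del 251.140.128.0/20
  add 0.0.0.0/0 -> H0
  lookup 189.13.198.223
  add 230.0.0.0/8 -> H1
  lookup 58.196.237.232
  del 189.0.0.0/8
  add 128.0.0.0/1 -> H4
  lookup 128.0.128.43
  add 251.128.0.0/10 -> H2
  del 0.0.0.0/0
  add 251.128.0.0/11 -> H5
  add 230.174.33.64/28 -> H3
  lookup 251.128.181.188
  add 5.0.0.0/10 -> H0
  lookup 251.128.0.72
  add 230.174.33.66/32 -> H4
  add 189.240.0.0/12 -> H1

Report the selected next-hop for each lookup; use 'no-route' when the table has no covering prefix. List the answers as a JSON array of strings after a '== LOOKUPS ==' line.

Process each operation:
  + 230.0.0.0/8 (H3) depth=8
  del 230.0.0.0/8 (clear depth 8)
  + 251.140.128.0/20 (H5) depth=20
  ? 251.140.128.1  path d0:-→d1:-→d2:-→d3:-→d4:-→d5:-→d6:-→d7:-→d8:-→d9:-→d10:-→d11:-→d12:-→d13:-→d14:-→d15:-→d16:-→d17:-→d18:-→d19:-→d20:H5  best=H5
  + 189.0.0.0/8 (H3) depth=8
  del 251.140.128.0/20 (clear depth 20)
  + 0.0.0.0/0 (H0) depth=0
  ? 189.13.198.223  path d0:H0→d1:-→d2:-→d3:-→d4:-→d5:-→d6:-→d7:-→d8:H3  best=H3
  + 230.0.0.0/8 (H1) depth=8
  ? 58.196.237.232  path d0:H0  best=H0
  del 189.0.0.0/8 (clear depth 8)
  + 128.0.0.0/1 (H4) depth=1
  ? 128.0.128.43  path d0:H0→d1:H4→d2:-  best=H4
  + 251.128.0.0/10 (H2) depth=10
  del 0.0.0.0/0 (clear depth 0)
  + 251.128.0.0/11 (H5) depth=11
  + 230.174.33.64/28 (H3) depth=28
  ? 251.128.181.188  path d0:-→d1:H4→d2:-→d3:-→d4:-→d5:-→d6:-→d7:-→d8:-→d9:-→d10:H2→d11:H5→d12:-  best=H5
  + 5.0.0.0/10 (H0) depth=10
  ? 251.128.0.72  path d0:-→d1:H4→d2:-→d3:-→d4:-→d5:-→d6:-→d7:-→d8:-→d9:-→d10:H2→d11:H5→d12:-  best=H5
  + 230.174.33.66/32 (H4) depth=32
  + 189.240.0.0/12 (H1) depth=12

== LOOKUPS ==
["H5","H3","H0","H4","H5","H5"]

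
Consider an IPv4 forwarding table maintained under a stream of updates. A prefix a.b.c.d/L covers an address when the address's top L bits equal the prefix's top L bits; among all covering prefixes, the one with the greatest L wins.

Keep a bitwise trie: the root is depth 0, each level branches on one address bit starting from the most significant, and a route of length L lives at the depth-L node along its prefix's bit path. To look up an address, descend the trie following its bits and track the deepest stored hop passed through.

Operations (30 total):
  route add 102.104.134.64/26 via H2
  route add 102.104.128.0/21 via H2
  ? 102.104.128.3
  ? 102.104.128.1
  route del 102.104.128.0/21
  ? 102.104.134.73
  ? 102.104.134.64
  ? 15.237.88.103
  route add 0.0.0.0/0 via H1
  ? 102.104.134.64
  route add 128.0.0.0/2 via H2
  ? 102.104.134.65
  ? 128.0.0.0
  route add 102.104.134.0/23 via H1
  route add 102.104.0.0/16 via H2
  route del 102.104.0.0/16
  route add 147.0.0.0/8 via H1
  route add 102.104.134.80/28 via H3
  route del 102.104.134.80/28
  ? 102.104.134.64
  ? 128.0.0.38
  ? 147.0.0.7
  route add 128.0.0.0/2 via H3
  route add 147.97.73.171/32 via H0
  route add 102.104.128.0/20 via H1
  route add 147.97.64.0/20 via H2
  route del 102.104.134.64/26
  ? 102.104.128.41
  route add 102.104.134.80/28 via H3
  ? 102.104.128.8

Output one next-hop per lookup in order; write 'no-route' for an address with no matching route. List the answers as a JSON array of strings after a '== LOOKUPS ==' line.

Apply in order:
  add 102.104.134.64/26 -> H2 at depth 26
  add 102.104.128.0/21 -> H2 at depth 21
  ? 102.104.128.3  path d0:-→d1:-→d2:-→d3:-→d4:-→d5:-→d6:-→d7:-→d8:-→d9:-→d10:-→d11:-→d12:-→d13:-→d14:-→d15:-→d16:-→d17:-→d18:-→d19:-→d20:-→d21:H2  best=H2
  ? 102.104.128.1  path d0:-→d1:-→d2:-→d3:-→d4:-→d5:-→d6:-→d7:-→d8:-→d9:-→d10:-→d11:-→d12:-→d13:-→d14:-→d15:-→d16:-→d17:-→d18:-→d19:-→d20:-→d21:H2  best=H2
  del 102.104.128.0/21 (clear depth 21)
  ? 102.104.134.73  path d0:-→d1:-→d2:-→d3:-→d4:-→d5:-→d6:-→d7:-→d8:-→d9:-→d10:-→d11:-→d12:-→d13:-→d14:-→d15:-→d16:-→d17:-→d18:-→d19:-→d20:-→d21:-→d22:-→d23:-→d24:-→d25:-→d26:H2  best=H2
  ? 102.104.134.64  path d0:-→d1:-→d2:-→d3:-→d4:-→d5:-→d6:-→d7:-→d8:-→d9:-→d10:-→d11:-→d12:-→d13:-→d14:-→d15:-→d16:-→d17:-→d18:-→d19:-→d20:-→d21:-→d22:-→d23:-→d24:-→d25:-→d26:H2  best=H2
  ? 15.237.88.103  path d0:-→d1:-  best=no-route
  add 0.0.0.0/0 -> H1 at depth 0
  ? 102.104.134.64  path d0:H1→d1:-→d2:-→d3:-→d4:-→d5:-→d6:-→d7:-→d8:-→d9:-→d10:-→d11:-→d12:-→d13:-→d14:-→d15:-→d16:-→d17:-→d18:-→d19:-→d20:-→d21:-→d22:-→d23:-→d24:-→d25:-→d26:H2  best=H2
  add 128.0.0.0/2 -> H2 at depth 2
  ? 102.104.134.65  path d0:H1→d1:-→d2:-→d3:-→d4:-→d5:-→d6:-→d7:-→d8:-→d9:-→d10:-→d11:-→d12:-→d13:-→d14:-→d15:-→d16:-→d17:-→d18:-→d19:-→d20:-→d21:-→d22:-→d23:-→d24:-→d25:-→d26:H2  best=H2
  ? 128.0.0.0  path d0:H1→d1:-→d2:H2  best=H2
  add 102.104.134.0/23 -> H1 at depth 23
  add 102.104.0.0/16 -> H2 at depth 16
  del 102.104.0.0/16 (clear depth 16)
  add 147.0.0.0/8 -> H1 at depth 8
  add 102.104.134.80/28 -> H3 at depth 28
  del 102.104.134.80/28 (clear depth 28)
  ? 102.104.134.64  path d0:H1→d1:-→d2:-→d3:-→d4:-→d5:-→d6:-→d7:-→d8:-→d9:-→d10:-→d11:-→d12:-→d13:-→d14:-→d15:-→d16:-→d17:-→d18:-→d19:-→d20:-→d21:-→d22:-→d23:H1→d24:-→d25:-→d26:H2→d27:-  best=H2
  ? 128.0.0.38  path d0:H1→d1:-→d2:H2→d3:-  best=H2
  ? 147.0.0.7  path d0:H1→d1:-→d2:H2→d3:-→d4:-→d5:-→d6:-→d7:-→d8:H1  best=H1
  add 128.0.0.0/2 -> H3 at depth 2
  add 147.97.73.171/32 -> H0 at depth 32
  add 102.104.128.0/20 -> H1 at depth 20
  add 147.97.64.0/20 -> H2 at depth 20
  del 102.104.134.64/26 (clear depth 26)
  ? 102.104.128.41  path d0:H1→d1:-→d2:-→d3:-→d4:-→d5:-→d6:-→d7:-→d8:-→d9:-→d10:-→d11:-→d12:-→d13:-→d14:-→d15:-→d16:-→d17:-→d18:-→d19:-→d20:H1→d21:-  best=H1
  add 102.104.134.80/28 -> H3 at depth 28
  ? 102.104.128.8  path d0:H1→d1:-→d2:-→d3:-→d4:-→d5:-→d6:-→d7:-→d8:-→d9:-→d10:-→d11:-→d12:-→d13:-→d14:-→d15:-→d16:-→d17:-→d18:-→d19:-→d20:H1→d21:-  best=H1

== LOOKUPS ==
["H2","H2","H2","H2","no-route","H2","H2","H2","H2","H2","H1","H1","H1"]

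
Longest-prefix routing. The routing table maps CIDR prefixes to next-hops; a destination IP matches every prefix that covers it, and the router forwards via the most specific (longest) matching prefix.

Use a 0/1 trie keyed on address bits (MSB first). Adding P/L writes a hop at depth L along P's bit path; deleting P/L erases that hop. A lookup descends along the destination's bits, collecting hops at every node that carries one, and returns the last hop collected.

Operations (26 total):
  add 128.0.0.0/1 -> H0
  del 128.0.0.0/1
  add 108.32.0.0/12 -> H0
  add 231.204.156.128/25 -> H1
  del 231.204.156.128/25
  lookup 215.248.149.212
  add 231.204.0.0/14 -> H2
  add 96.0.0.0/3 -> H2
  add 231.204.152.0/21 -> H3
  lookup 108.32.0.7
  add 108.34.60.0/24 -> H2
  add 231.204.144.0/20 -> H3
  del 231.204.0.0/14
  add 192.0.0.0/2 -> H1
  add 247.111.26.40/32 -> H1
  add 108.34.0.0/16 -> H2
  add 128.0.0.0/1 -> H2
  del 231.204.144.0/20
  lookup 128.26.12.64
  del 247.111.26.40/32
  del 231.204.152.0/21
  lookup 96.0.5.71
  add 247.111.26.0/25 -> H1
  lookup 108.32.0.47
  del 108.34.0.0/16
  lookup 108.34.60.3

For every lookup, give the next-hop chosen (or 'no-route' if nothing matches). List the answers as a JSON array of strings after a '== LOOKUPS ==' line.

Trace:
  add 128.0.0.0/1 -> H0 at depth 1
  del 128.0.0.0/1 (clear depth 1)
  add 108.32.0.0/12 -> H0 at depth 12
  add 231.204.156.128/25 -> H1 at depth 25
  del 231.204.156.128/25 (clear depth 25)
  lookup 215.248.149.212: bits 11 walk d0:-→d1:-→d2:- -> no-route
  add 231.204.0.0/14 -> H2 at depth 14
  add 96.0.0.0/3 -> H2 at depth 3
  add 231.204.152.0/21 -> H3 at depth 21
  lookup 108.32.0.7: bits 011011000010 walk d0:-→d1:-→d2:-→d3:H2→d4:-→d5:-→d6:-→d7:-→d8:-→d9:-→d10:-→d11:-→d12:H0 -> H0
  add 108.34.60.0/24 -> H2 at depth 24
  add 231.204.144.0/20 -> H3 at depth 20
  del 231.204.0.0/14 (clear depth 14)
  add 192.0.0.0/2 -> H1 at depth 2
  add 247.111.26.40/32 -> H1 at depth 32
  add 108.34.0.0/16 -> H2 at depth 16
  add 128.0.0.0/1 -> H2 at depth 1
  del 231.204.144.0/20 (clear depth 20)
  lookup 128.26.12.64: bits 1 walk d0:-→d1:H2 -> H2
  del 247.111.26.40/32 (clear depth 32)
  del 231.204.152.0/21 (clear depth 21)
  lookup 96.0.5.71: bits 0110 walk d0:-→d1:-→d2:-→d3:H2→d4:- -> H2
  add 247.111.26.0/25 -> H1 at depth 25
  lookup 108.32.0.47: bits 01101100001000 walk d0:-→d1:-→d2:-→d3:H2→d4:-→d5:-→d6:-→d7:-→d8:-→d9:-→d10:-→d11:-→d12:H0→d13:-→d14:- -> H0
  del 108.34.0.0/16 (clear depth 16)
  lookup 108.34.60.3: bits 011011000010001000111100 walk d0:-→d1:-→d2:-→d3:H2→d4:-→d5:-→d6:-→d7:-→d8:-→d9:-→d10:-→d11:-→d12:H0→d13:-→d14:-→d15:-→d16:-→d17:-→d18:-→d19:-→d20:-→d21:-→d22:-→d23:-→d24:H2 -> H2

== LOOKUPS ==
["no-route","H0","H2","H2","H0","H2"]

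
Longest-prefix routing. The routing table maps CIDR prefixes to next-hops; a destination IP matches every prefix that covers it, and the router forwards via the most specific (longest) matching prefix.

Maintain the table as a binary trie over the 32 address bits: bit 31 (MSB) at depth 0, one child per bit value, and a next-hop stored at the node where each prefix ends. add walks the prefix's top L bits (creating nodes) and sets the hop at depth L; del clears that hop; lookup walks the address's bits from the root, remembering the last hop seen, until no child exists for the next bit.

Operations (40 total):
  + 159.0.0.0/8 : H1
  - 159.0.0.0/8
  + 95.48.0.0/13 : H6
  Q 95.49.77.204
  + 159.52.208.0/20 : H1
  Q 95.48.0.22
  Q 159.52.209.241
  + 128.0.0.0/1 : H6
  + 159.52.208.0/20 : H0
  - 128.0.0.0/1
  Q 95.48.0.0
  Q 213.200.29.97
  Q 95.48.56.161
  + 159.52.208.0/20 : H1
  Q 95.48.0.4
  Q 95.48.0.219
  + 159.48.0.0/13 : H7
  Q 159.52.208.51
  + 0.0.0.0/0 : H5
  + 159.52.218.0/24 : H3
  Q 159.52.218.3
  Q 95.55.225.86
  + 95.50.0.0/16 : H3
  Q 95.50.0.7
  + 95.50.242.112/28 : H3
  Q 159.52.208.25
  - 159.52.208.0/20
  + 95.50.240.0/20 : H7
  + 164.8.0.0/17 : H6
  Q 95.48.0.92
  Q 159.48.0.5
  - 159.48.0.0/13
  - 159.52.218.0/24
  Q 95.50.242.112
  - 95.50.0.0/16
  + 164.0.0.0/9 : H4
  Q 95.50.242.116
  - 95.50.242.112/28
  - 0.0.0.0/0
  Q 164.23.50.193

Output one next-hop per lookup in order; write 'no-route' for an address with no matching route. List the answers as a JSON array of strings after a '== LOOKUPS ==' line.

Process each operation:
  + 159.0.0.0/8 (H1) depth=8
  - 159.0.0.0/8 clear@8
  + 95.48.0.0/13 (H6) depth=13
  Q 95.49.77.204: descend 0101111100110 ; hops seen [H6] ; pick H6
  + 159.52.208.0/20 (H1) depth=20
  Q 95.48.0.22: descend 0101111100110 ; hops seen [H6] ; pick H6
  Q 159.52.209.241: descend 10011111001101001101 ; hops seen [H1] ; pick H1
  + 128.0.0.0/1 (H6) depth=1
  + 159.52.208.0/20 (H0) depth=20
  - 128.0.0.0/1 clear@1
  Q 95.48.0.0: descend 0101111100110 ; hops seen [H6] ; pick H6
  Q 213.200.29.97: descend 1 ; hops seen [∅] ; pick no-route
  Q 95.48.56.161: descend 0101111100110 ; hops seen [H6] ; pick H6
  + 159.52.208.0/20 (H1) depth=20
  Q 95.48.0.4: descend 0101111100110 ; hops seen [H6] ; pick H6
  Q 95.48.0.219: descend 0101111100110 ; hops seen [H6] ; pick H6
  + 159.48.0.0/13 (H7) depth=13
  Q 159.52.208.51: descend 10011111001101001101 ; hops seen [H7,H1] ; pick H1
  + 0.0.0.0/0 (H5) depth=0
  + 159.52.218.0/24 (H3) depth=24
  Q 159.52.218.3: descend 100111110011010011011010 ; hops seen [H5,H7,H1,H3] ; pick H3
  Q 95.55.225.86: descend 0101111100110 ; hops seen [H5,H6] ; pick H6
  + 95.50.0.0/16 (H3) depth=16
  Q 95.50.0.7: descend 0101111100110010 ; hops seen [H5,H6,H3] ; pick H3
  + 95.50.242.112/28 (H3) depth=28
  Q 159.52.208.25: descend 10011111001101001101 ; hops seen [H5,H7,H1] ; pick H1
  - 159.52.208.0/20 clear@20
  + 95.50.240.0/20 (H7) depth=20
  + 164.8.0.0/17 (H6) depth=17
  Q 95.48.0.92: descend 01011111001100 ; hops seen [H5,H6] ; pick H6
  Q 159.48.0.5: descend 1001111100110 ; hops seen [H5,H7] ; pick H7
  - 159.48.0.0/13 clear@13
  - 159.52.218.0/24 clear@24
  Q 95.50.242.112: descend 0101111100110010111100100111 ; hops seen [H5,H6,H3,H7,H3] ; pick H3
  - 95.50.0.0/16 clear@16
  + 164.0.0.0/9 (H4) depth=9
  Q 95.50.242.116: descend 0101111100110010111100100111 ; hops seen [H5,H6,H7,H3] ; pick H3
  - 95.50.242.112/28 clear@28
  - 0.0.0.0/0 clear@0
  Q 164.23.50.193: descend 10100100000 ; hops seen [H4] ; pick H4

== LOOKUPS ==
["H6","H6","H1","H6","no-route","H6","H6","H6","H1","H3","H6","H3","H1","H6","H7","H3","H3","H4"]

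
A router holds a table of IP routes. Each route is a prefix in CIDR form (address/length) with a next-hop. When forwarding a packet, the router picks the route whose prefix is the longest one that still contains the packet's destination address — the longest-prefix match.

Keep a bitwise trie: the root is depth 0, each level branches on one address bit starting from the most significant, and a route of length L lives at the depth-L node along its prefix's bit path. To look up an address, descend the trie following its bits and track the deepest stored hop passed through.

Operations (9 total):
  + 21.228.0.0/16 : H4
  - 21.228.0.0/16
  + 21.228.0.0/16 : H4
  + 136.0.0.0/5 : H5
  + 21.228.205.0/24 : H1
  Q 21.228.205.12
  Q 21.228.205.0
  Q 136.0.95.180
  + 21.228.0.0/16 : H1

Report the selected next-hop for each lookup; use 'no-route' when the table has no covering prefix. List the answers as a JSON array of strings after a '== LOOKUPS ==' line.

Apply in order:
  + 21.228.0.0/16 (H4) depth=16
  del 21.228.0.0/16 (clear depth 16)
  + 21.228.0.0/16 (H4) depth=16
  + 136.0.0.0/5 (H5) depth=5
  + 21.228.205.0/24 (H1) depth=24
  Q 21.228.205.12: descend 000101011110010011001101 ; hops seen [H4,H1] ; pick H1
  Q 21.228.205.0: descend 000101011110010011001101 ; hops seen [H4,H1] ; pick H1
  Q 136.0.95.180: descend 10001 ; hops seen [H5] ; pick H5
  + 21.228.0.0/16 (H1) depth=16

== LOOKUPS ==
["H1","H1","H5"]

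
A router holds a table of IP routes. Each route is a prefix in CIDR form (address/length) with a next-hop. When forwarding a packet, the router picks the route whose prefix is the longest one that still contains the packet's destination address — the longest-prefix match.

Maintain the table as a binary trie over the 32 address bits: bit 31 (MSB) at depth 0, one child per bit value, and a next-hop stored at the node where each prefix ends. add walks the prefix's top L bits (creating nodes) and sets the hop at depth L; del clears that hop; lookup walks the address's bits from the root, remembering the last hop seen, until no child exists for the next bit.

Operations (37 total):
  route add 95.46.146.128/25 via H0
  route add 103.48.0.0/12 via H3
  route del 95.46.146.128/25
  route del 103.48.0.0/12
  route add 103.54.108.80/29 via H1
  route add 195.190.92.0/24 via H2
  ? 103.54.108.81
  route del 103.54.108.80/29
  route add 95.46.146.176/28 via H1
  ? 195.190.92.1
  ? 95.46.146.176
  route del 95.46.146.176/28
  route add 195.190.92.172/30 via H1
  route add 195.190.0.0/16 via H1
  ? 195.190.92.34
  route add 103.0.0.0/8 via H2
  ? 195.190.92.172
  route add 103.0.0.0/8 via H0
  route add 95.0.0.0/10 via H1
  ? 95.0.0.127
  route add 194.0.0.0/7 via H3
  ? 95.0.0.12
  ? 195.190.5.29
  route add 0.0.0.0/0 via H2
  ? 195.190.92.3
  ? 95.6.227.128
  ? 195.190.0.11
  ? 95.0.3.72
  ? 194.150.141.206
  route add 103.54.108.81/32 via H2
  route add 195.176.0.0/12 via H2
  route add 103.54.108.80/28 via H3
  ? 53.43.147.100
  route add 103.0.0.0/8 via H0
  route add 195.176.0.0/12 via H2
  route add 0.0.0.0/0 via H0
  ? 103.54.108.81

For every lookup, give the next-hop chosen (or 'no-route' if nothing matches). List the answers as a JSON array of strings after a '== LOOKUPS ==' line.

Trace:
  add 95.46.146.128/25 -> H0 at depth 25
  add 103.48.0.0/12 -> H3 at depth 12
  del 95.46.146.128/25 (clear depth 25)
  del 103.48.0.0/12 (clear depth 12)
  add 103.54.108.80/29 -> H1 at depth 29
  add 195.190.92.0/24 -> H2 at depth 24
  Q 103.54.108.81: descend 01100111001101100110110001010 ; hops seen [H1] ; pick H1
  del 103.54.108.80/29 (clear depth 29)
  add 95.46.146.176/28 -> H1 at depth 28
  Q 195.190.92.1: descend 110000111011111001011100 ; hops seen [H2] ; pick H2
  Q 95.46.146.176: descend 0101111100101110100100101011 ; hops seen [H1] ; pick H1
  del 95.46.146.176/28 (clear depth 28)
  add 195.190.92.172/30 -> H1 at depth 30
  add 195.190.0.0/16 -> H1 at depth 16
  Q 195.190.92.34: descend 110000111011111001011100 ; hops seen [H1,H2] ; pick H2
  add 103.0.0.0/8 -> H2 at depth 8
  Q 195.190.92.172: descend 110000111011111001011100101011 ; hops seen [H1,H2,H1] ; pick H1
  add 103.0.0.0/8 -> H0 at depth 8
  add 95.0.0.0/10 -> H1 at depth 10
  Q 95.0.0.127: descend 0101111100 ; hops seen [H1] ; pick H1
  add 194.0.0.0/7 -> H3 at depth 7
  Q 95.0.0.12: descend 0101111100 ; hops seen [H1] ; pick H1
  Q 195.190.5.29: descend 11000011101111100 ; hops seen [H3,H1] ; pick H1
  add 0.0.0.0/0 -> H2 at depth 0
  Q 195.190.92.3: descend 110000111011111001011100 ; hops seen [H2,H3,H1,H2] ; pick H2
  Q 95.6.227.128: descend 0101111100 ; hops seen [H2,H1] ; pick H1
  Q 195.190.0.11: descend 11000011101111100 ; hops seen [H2,H3,H1] ; pick H1
  Q 95.0.3.72: descend 0101111100 ; hops seen [H2,H1] ; pick H1
  Q 194.150.141.206: descend 1100001 ; hops seen [H2,H3] ; pick H3
  add 103.54.108.81/32 -> H2 at depth 32
  add 195.176.0.0/12 -> H2 at depth 12
  add 103.54.108.80/28 -> H3 at depth 28
  Q 53.43.147.100: descend 0 ; hops seen [H2] ; pick H2
  add 103.0.0.0/8 -> H0 at depth 8
  add 195.176.0.0/12 -> H2 at depth 12
  add 0.0.0.0/0 -> H0 at depth 0
  Q 103.54.108.81: descend 01100111001101100110110001010001 ; hops seen [H0,H0,H3,H2] ; pick H2

== LOOKUPS ==
["H1","H2","H1","H2","H1","H1","H1","H1","H2","H1","H1","H1","H3","H2","H2"]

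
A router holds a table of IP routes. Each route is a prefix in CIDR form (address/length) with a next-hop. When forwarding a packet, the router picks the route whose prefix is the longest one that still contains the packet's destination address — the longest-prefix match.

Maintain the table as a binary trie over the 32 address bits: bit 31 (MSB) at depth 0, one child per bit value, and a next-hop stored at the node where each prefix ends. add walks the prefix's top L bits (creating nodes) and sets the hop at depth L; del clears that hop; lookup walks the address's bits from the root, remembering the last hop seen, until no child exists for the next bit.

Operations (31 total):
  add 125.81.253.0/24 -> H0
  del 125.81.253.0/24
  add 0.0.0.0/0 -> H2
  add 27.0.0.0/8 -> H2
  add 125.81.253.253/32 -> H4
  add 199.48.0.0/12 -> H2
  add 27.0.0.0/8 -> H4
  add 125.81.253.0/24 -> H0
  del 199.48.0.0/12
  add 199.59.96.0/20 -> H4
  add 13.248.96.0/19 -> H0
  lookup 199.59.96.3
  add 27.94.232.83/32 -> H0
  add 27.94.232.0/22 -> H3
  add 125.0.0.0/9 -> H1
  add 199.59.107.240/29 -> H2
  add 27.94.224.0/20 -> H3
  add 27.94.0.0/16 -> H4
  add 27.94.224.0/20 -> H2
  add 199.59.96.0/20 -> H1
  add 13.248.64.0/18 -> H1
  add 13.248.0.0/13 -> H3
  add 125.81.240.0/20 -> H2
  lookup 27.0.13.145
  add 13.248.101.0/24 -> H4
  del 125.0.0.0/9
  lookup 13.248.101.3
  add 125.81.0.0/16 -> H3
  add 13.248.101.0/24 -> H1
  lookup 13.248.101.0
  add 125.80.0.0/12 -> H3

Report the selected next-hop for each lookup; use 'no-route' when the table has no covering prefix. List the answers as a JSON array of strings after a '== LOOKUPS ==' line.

Process each operation:
  + 125.81.253.0/24 (H0) depth=24
  del 125.81.253.0/24 (clear depth 24)
  + 0.0.0.0/0 (H2) depth=0
  + 27.0.0.0/8 (H2) depth=8
  + 125.81.253.253/32 (H4) depth=32
  + 199.48.0.0/12 (H2) depth=12
  + 27.0.0.0/8 (H4) depth=8
  + 125.81.253.0/24 (H0) depth=24
  del 199.48.0.0/12 (clear depth 12)
  + 199.59.96.0/20 (H4) depth=20
  + 13.248.96.0/19 (H0) depth=19
  lookup 199.59.96.3: bits 11000111001110110110 walk d0:H2→d1:-→d2:-→d3:-→d4:-→d5:-→d6:-→d7:-→d8:-→d9:-→d10:-→d11:-→d12:-→d13:-→d14:-→d15:-→d16:-→d17:-→d18:-→d19:-→d20:H4 -> H4
  + 27.94.232.83/32 (H0) depth=32
  + 27.94.232.0/22 (H3) depth=22
  + 125.0.0.0/9 (H1) depth=9
  + 199.59.107.240/29 (H2) depth=29
  + 27.94.224.0/20 (H3) depth=20
  + 27.94.0.0/16 (H4) depth=16
  + 27.94.224.0/20 (H2) depth=20
  + 199.59.96.0/20 (H1) depth=20
  + 13.248.64.0/18 (H1) depth=18
  + 13.248.0.0/13 (H3) depth=13
  + 125.81.240.0/20 (H2) depth=20
  lookup 27.0.13.145: bits 000110110 walk d0:H2→d1:-→d2:-→d3:-→d4:-→d5:-→d6:-→d7:-→d8:H4→d9:- -> H4
  + 13.248.101.0/24 (H4) depth=24
  del 125.0.0.0/9 (clear depth 9)
  lookup 13.248.101.3: bits 000011011111100001100101 walk d0:H2→d1:-→d2:-→d3:-→d4:-→d5:-→d6:-→d7:-→d8:-→d9:-→d10:-→d11:-→d12:-→d13:H3→d14:-→d15:-→d16:-→d17:-→d18:H1→d19:H0→d20:-→d21:-→d22:-→d23:-→d24:H4 -> H4
  + 125.81.0.0/16 (H3) depth=16
  + 13.248.101.0/24 (H1) depth=24
  lookup 13.248.101.0: bits 000011011111100001100101 walk d0:H2→d1:-→d2:-→d3:-→d4:-→d5:-→d6:-→d7:-→d8:-→d9:-→d10:-→d11:-→d12:-→d13:H3→d14:-→d15:-→d16:-→d17:-→d18:H1→d19:H0→d20:-→d21:-→d22:-→d23:-→d24:H1 -> H1
  + 125.80.0.0/12 (H3) depth=12

== LOOKUPS ==
["H4","H4","H4","H1"]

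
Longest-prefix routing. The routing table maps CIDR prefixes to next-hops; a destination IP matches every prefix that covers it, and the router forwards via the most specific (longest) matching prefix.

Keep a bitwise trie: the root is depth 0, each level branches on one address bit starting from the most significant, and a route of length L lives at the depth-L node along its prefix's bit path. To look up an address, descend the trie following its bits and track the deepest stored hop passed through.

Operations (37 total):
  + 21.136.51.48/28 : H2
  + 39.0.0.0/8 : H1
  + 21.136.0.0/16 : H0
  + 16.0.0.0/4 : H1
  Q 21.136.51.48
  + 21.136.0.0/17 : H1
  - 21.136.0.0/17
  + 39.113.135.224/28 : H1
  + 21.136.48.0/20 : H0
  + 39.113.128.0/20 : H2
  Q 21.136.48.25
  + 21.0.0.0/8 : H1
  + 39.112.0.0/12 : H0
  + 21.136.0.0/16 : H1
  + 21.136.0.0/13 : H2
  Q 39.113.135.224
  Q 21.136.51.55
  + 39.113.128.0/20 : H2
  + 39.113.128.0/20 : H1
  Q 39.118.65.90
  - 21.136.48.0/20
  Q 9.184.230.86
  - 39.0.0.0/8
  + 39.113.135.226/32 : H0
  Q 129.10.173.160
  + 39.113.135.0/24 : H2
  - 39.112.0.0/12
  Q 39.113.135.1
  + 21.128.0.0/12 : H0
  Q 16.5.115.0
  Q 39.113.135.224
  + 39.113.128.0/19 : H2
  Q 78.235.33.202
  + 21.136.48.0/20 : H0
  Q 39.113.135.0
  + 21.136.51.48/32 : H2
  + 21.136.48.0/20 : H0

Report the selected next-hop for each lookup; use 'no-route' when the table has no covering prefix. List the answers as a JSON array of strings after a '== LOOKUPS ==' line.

Trace:
  + 21.136.51.48/28 (H2) depth=28
  + 39.0.0.0/8 (H1) depth=8
  + 21.136.0.0/16 (H0) depth=16
  + 16.0.0.0/4 (H1) depth=4
  Q 21.136.51.48: descend 0001010110001000001100110011 ; hops seen [H1,H0,H2] ; pick H2
  + 21.136.0.0/17 (H1) depth=17
  del 21.136.0.0/17 (clear depth 17)
  + 39.113.135.224/28 (H1) depth=28
  + 21.136.48.0/20 (H0) depth=20
  + 39.113.128.0/20 (H2) depth=20
  Q 21.136.48.25: descend 0001010110001000001100 ; hops seen [H1,H0,H0] ; pick H0
  + 21.0.0.0/8 (H1) depth=8
  + 39.112.0.0/12 (H0) depth=12
  + 21.136.0.0/16 (H1) depth=16
  + 21.136.0.0/13 (H2) depth=13
  Q 39.113.135.224: descend 0010011101110001100001111110 ; hops seen [H1,H0,H2,H1] ; pick H1
  Q 21.136.51.55: descend 0001010110001000001100110011 ; hops seen [H1,H1,H2,H1,H0,H2] ; pick H2
  + 39.113.128.0/20 (H2) depth=20
  + 39.113.128.0/20 (H1) depth=20
  Q 39.118.65.90: descend 0010011101110 ; hops seen [H1,H0] ; pick H0
  del 21.136.48.0/20 (clear depth 20)
  Q 9.184.230.86: descend 000 ; hops seen [∅] ; pick no-route
  del 39.0.0.0/8 (clear depth 8)
  + 39.113.135.226/32 (H0) depth=32
  Q 129.10.173.160: descend ε ; hops seen [∅] ; pick no-route
  + 39.113.135.0/24 (H2) depth=24
  del 39.112.0.0/12 (clear depth 12)
  Q 39.113.135.1: descend 001001110111000110000111 ; hops seen [H1,H2] ; pick H2
  + 21.128.0.0/12 (H0) depth=12
  Q 16.5.115.0: descend 00010 ; hops seen [H1] ; pick H1
  Q 39.113.135.224: descend 001001110111000110000111111000 ; hops seen [H1,H2,H1] ; pick H1
  + 39.113.128.0/19 (H2) depth=19
  Q 78.235.33.202: descend 0 ; hops seen [∅] ; pick no-route
  + 21.136.48.0/20 (H0) depth=20
  Q 39.113.135.0: descend 001001110111000110000111 ; hops seen [H2,H1,H2] ; pick H2
  + 21.136.51.48/32 (H2) depth=32
  + 21.136.48.0/20 (H0) depth=20

== LOOKUPS ==
["H2","H0","H1","H2","H0","no-route","no-route","H2","H1","H1","no-route","H2"]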